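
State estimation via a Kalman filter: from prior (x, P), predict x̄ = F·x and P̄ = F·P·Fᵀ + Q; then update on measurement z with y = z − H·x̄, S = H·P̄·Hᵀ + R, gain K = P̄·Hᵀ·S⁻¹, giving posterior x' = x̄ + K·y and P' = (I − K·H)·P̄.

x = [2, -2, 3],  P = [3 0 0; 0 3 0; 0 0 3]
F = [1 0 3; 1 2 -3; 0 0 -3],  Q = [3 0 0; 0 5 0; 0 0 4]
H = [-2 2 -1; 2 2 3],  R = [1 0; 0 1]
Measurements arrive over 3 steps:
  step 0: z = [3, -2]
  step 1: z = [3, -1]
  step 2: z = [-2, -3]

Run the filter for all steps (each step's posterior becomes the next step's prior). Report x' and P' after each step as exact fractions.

step 0: x' = [2372/10291, 48168/51455, -14684/10291], P' = [90825/10291 44214/10291 -89739/10291; 44214/10291 115543/51455 -44305/10291; -89739/10291 -44305/10291 89923/10291]
step 1: x' = [-13352416348/8316043837, 1664949248/8316043837, 5032087290/8316043837], P' = [17331217749/8316043837 8003557164/8316043837 -16802636298/8316043837; 8003557164/8316043837 4961483995/8316043837 -8246377802/8316043837; -16802636298/8316043837 -8246377802/8316043837 17294314179/8316043837]
step 2: x' = [-4964581201715/47492562720221, -388828892532615/332447939041547, -7717119960641/47492562720221], P' = [98575434863781/47492562720221 45559767733872/47492562720221 -95562619337223/47492562720221; 45559767733872/47492562720221 197961689402517/332447939041547 -46948705133013/47492562720221; -95562619337223/47492562720221 -46948705133013/47492562720221 98376374787817/47492562720221]

step 0: x̄ = F·x = [11, -11, -9]
step 0: P̄ = F·P·Fᵀ + Q = [33 -24 -27; -24 47 27; -27 27 31]
step 0: y = z − H·x̄ = [38, 25]
step 0: S = H·P̄·Hᵀ + R = [328 287; 287 408]
step 0: K = P̄·Hᵀ·S⁻¹ = [-3483/10291 21/251; 10471/51455 211/1255; 945/10291 41/251]
step 0: x' = x̄ + K·y = [2372/10291, 48168/51455, -14684/10291]
step 0: P' = (I − K·H)·P̄ = [90825/10291 44214/10291 -89739/10291; 44214/10291 115543/51455 -44305/10291; -89739/10291 -44305/10291 89923/10291]
step 1: x̄ = F·x = [-41680/10291, 328456/51455, 44052/10291]
step 1: P̄ = F·P·Fᵀ + Q = [392571/10291 -895884/10291 -540090/10291; -895884/10291 11454857/51455 1344354/10291; -540090/10291 1344354/10291 850471/10291]
step 1: y = z − H·x̄ = [-699087/51455, -952347/51455]
step 1: S = H·P̄·Hᵀ + R = [56121138/51455 73701623/51455; 73701623/51455 104413978/51455]
step 1: K = P̄·Hᵀ·S⁻¹ = [-1852684872/8316043837 261640932/8316043837; 2162231464/8316043837 1190948912/8316043837; -181797187/8316043837 1784914337/8316043837]
step 1: x' = x̄ + K·y = [-13352416348/8316043837, 1664949248/8316043837, 5032087290/8316043837]
step 1: P' = (I − K·H)·P̄ = [17331217749/8316043837 8003557164/8316043837 -16802636298/8316043837; 8003557164/8316043837 4961483995/8316043837 -8246377802/8316043837; -16802636298/8316043837 -8246377802/8316043837 17294314179/8316043837]
step 2: x̄ = F·x = [1743845522/8316043837, -25118779722/8316043837, -15096261870/8316043837]
step 2: P̄ = F·P·Fᵀ + Q = [97112359083/8316043837 -171788762346/8316043837 -105240918717/8316043837; -171788762346/8316043837 466192780593/8316043837 255535003317/8316043837; -105240918717/8316043837 255535003317/8316043837 188913002959/8316043837]
step 2: y = z − H·x̄ = [21996900944/8316043837, 67090522499/8316043837]
step 2: S = H·P̄·Hᵀ + R = [2381656016132/8316043837 2773650040167/8316043837; 2773650040167/8316043837 4390972545604/8316043837]
step 2: K = P̄·Hᵀ·S⁻¹ = [-10468714922595/47492562720221 1582547183637/47492562720221; 86727566461917/332447939041547 47837319285969/332447939041547; -1148546379397/47492562720221 10106475422979/47492562720221]
step 2: x' = x̄ + K·y = [-4964581201715/47492562720221, -388828892532615/332447939041547, -7717119960641/47492562720221]
step 2: P' = (I − K·H)·P̄ = [98575434863781/47492562720221 45559767733872/47492562720221 -95562619337223/47492562720221; 45559767733872/47492562720221 197961689402517/332447939041547 -46948705133013/47492562720221; -95562619337223/47492562720221 -46948705133013/47492562720221 98376374787817/47492562720221]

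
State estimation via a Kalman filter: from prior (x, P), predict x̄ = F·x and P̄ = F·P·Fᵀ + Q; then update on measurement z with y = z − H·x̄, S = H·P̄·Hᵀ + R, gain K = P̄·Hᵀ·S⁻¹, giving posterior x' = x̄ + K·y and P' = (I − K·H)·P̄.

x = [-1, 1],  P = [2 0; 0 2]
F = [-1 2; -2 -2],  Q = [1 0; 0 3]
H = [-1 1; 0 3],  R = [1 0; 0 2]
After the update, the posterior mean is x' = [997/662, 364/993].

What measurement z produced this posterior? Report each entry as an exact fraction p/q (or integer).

x̄ = F·x = [3, 0]
P̄ = F·P·Fᵀ + Q = [11 -4; -4 19]
S = H·P̄·Hᵀ + R = [39 69; 69 173]
K = P̄·Hᵀ·S⁻¹ = [-589/662 189/662; 23/993 106/331]
x' − x̄ = [-989/662, 364/993] = K·y
y = (KᵀK)⁻¹·Kᵀ·(x' − x̄) = [2, 1]
z = y + H·x̄ = [2, 1] + [-3, 0] = [-1, 1]

z = [-1, 1]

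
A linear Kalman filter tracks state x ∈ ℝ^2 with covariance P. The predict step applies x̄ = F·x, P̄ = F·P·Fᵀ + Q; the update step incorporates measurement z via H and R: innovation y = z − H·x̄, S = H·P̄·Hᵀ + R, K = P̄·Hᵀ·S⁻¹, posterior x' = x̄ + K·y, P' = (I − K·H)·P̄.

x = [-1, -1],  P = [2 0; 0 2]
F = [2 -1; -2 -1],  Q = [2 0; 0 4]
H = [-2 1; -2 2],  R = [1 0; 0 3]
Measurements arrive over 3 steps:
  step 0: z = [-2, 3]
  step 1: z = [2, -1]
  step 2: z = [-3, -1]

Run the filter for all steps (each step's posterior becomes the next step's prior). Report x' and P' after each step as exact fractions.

step 0: x̄ = F·x = [-1, 3]
step 0: P̄ = F·P·Fᵀ + Q = [12 -6; -6 14]
step 0: y = z − H·x̄ = [-7, -5]
step 0: S = H·P̄·Hᵀ + R = [87 112; 112 155]
step 0: K = P̄·Hᵀ·S⁻¹ = [-618/941 228/941; -450/941 568/941]
step 0: x' = x̄ + K·y = [2245/941, 3133/941]
step 0: P' = (I − K·H)·P̄ = [960/941 1302/941; 1302/941 2154/941]
step 1: x̄ = F·x = [1357/941, -7623/941]
step 1: P̄ = F·P·Fᵀ + Q = [2668/941 -1686/941; -1686/941 14966/941]
step 1: y = z − H·x̄ = [12219/941, 17019/941]
step 1: S = H·P̄·Hᵀ + R = [33323/941 50720/941; 50720/941 86847/941]
step 1: K = P̄·Hᵀ·S⁻¹ = [-178714/341641 70116/341641; -102634/341641 190952/341641]
step 1: x' = x̄ + K·y = [-559825/341641, -646761/341641]
step 1: P' = (I − K·H)·P̄ = [283888/341641 389062/341641; 389062/341641 675490/341641]
step 2: x̄ = F·x = [-472889/341641, 1766411/341641]
step 2: P̄ = F·P·Fᵀ + Q = [938076/341641 -460062/341641; -460062/341641 4733854/341641]
step 2: y = z − H·x̄ = [-3737112/341641, -4820241/341641]
step 2: S = H·P̄·Hᵀ + R = [10668047/341641 15980384/341641; 15980384/341641 27393139/341641]
step 2: K = P̄·Hᵀ·S⁻¹ = [-2457534/4690739 954828/4690739; -32552706/107886997 59902472/107886997]
step 2: x' = x̄ + K·y = [364091/246881, 3617453/5678263]
step 2: P' = (I − K·H)·P̄ = [3889776/4690739 5322018/4690739; 5322018/4690739 212260122/107886997]

step 0: x' = [2245/941, 3133/941], P' = [960/941 1302/941; 1302/941 2154/941]
step 1: x' = [-559825/341641, -646761/341641], P' = [283888/341641 389062/341641; 389062/341641 675490/341641]
step 2: x' = [364091/246881, 3617453/5678263], P' = [3889776/4690739 5322018/4690739; 5322018/4690739 212260122/107886997]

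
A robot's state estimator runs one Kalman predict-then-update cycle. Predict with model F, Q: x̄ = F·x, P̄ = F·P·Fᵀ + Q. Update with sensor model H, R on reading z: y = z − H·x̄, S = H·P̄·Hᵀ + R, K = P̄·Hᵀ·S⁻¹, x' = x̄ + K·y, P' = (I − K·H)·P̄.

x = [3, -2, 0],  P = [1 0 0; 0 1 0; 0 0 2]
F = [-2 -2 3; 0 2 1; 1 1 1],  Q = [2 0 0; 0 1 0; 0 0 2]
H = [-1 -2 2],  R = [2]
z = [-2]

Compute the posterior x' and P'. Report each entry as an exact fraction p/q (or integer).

x' = [146/25, -44/25, 11/25]
P' = [308/25 -62/25 78/25; -62/25 143/25 108/25; 78/25 108/25 148/25]

x̄ = F·x = [-2, -4, 1]
P̄ = F·P·Fᵀ + Q = [28 2 2; 2 7 4; 2 4 6]
y = z − H·x̄ = [-14]
S = H·P̄·Hᵀ + R = [50]
K = P̄·Hᵀ·S⁻¹ = [-14/25; -4/25; 1/25]
x' = x̄ + K·y = [146/25, -44/25, 11/25]
P' = (I − K·H)·P̄ = [308/25 -62/25 78/25; -62/25 143/25 108/25; 78/25 108/25 148/25]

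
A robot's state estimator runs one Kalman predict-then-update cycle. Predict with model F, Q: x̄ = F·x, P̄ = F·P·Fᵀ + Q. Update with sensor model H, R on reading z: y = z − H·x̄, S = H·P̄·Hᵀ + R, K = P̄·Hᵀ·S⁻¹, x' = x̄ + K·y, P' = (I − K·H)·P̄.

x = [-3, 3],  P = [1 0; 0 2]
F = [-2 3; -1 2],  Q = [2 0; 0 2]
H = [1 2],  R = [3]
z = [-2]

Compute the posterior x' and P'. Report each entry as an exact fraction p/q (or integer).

x' = [85/127, -117/127]
P' = [344/127 -94/127; -94/127 101/127]

x̄ = F·x = [15, 9]
P̄ = F·P·Fᵀ + Q = [24 14; 14 11]
y = z − H·x̄ = [-35]
S = H·P̄·Hᵀ + R = [127]
K = P̄·Hᵀ·S⁻¹ = [52/127; 36/127]
x' = x̄ + K·y = [85/127, -117/127]
P' = (I − K·H)·P̄ = [344/127 -94/127; -94/127 101/127]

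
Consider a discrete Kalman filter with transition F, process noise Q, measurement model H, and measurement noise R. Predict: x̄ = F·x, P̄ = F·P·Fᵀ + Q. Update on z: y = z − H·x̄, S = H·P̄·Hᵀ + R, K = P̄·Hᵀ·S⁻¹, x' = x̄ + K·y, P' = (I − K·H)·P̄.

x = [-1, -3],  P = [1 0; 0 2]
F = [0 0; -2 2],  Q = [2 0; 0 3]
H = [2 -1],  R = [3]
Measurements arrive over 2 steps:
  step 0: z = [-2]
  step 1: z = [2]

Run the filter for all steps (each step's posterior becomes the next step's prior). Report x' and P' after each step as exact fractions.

step 0: x' = [-12/13, -7/13], P' = [18/13 30/13; 30/13 165/26]
step 1: x' = [18/43, -73/86], P' = [60/43 201/86; 201/86 2211/344]

step 0: x̄ = F·x = [0, -4]
step 0: P̄ = F·P·Fᵀ + Q = [2 0; 0 15]
step 0: y = z − H·x̄ = [-6]
step 0: S = H·P̄·Hᵀ + R = [26]
step 0: K = P̄·Hᵀ·S⁻¹ = [2/13; -15/26]
step 0: x' = x̄ + K·y = [-12/13, -7/13]
step 0: P' = (I − K·H)·P̄ = [18/13 30/13; 30/13 165/26]
step 1: x̄ = F·x = [0, 10/13]
step 1: P̄ = F·P·Fᵀ + Q = [2 0; 0 201/13]
step 1: y = z − H·x̄ = [36/13]
step 1: S = H·P̄·Hᵀ + R = [344/13]
step 1: K = P̄·Hᵀ·S⁻¹ = [13/86; -201/344]
step 1: x' = x̄ + K·y = [18/43, -73/86]
step 1: P' = (I − K·H)·P̄ = [60/43 201/86; 201/86 2211/344]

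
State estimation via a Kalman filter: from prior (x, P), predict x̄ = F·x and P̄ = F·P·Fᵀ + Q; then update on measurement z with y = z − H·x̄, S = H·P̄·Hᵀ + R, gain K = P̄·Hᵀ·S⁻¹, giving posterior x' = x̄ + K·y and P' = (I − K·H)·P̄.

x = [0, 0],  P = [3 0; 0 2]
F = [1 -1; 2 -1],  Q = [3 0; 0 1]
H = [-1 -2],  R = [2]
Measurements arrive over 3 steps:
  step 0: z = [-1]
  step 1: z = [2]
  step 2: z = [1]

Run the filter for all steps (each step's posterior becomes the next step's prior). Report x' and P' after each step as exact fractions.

step 0: x' = [4/17, 19/51], P' = [40/17 -16/17; -16/17 43/51]
step 1: x' = [-1666/2643, -3515/5286], P' = [5638/2643 -2186/2643; -2186/2643 4145/5286]
step 2: x' = [36003/497939, -20600/38303], P' = [1061886/497939 -31638/38303; -31638/38303 29962/38303]

step 0: x̄ = F·x = [0, 0]
step 0: P̄ = F·P·Fᵀ + Q = [8 8; 8 15]
step 0: y = z − H·x̄ = [-1]
step 0: S = H·P̄·Hᵀ + R = [102]
step 0: K = P̄·Hᵀ·S⁻¹ = [-4/17; -19/51]
step 0: x' = x̄ + K·y = [4/17, 19/51]
step 0: P' = (I − K·H)·P̄ = [40/17 -16/17; -16/17 43/51]
step 1: x̄ = F·x = [-7/51, 5/51]
step 1: P̄ = F·P·Fᵀ + Q = [412/51 427/51; 427/51 766/51]
step 1: y = z − H·x̄ = [35/17]
step 1: S = H·P̄·Hᵀ + R = [1762/17]
step 1: K = P̄·Hᵀ·S⁻¹ = [-211/881; -653/1762]
step 1: x' = x̄ + K·y = [-1666/2643, -3515/5286]
step 1: P' = (I − K·H)·P̄ = [5638/2643 -2186/2643; -2186/2643 4145/5286]
step 2: x̄ = F·x = [61/1762, -3149/5286]
step 2: P̄ = F·P·Fᵀ + Q = [13341/1762 13271/1762; 13271/1762 72023/5286]
step 2: y = z − H·x̄ = [-829/5286]
step 2: S = H·P̄·Hᵀ + R = [497939/5286]
step 2: K = P̄·Hᵀ·S⁻¹ = [-119649/497939; -14143/38303]
step 2: x' = x̄ + K·y = [36003/497939, -20600/38303]
step 2: P' = (I − K·H)·P̄ = [1061886/497939 -31638/38303; -31638/38303 29962/38303]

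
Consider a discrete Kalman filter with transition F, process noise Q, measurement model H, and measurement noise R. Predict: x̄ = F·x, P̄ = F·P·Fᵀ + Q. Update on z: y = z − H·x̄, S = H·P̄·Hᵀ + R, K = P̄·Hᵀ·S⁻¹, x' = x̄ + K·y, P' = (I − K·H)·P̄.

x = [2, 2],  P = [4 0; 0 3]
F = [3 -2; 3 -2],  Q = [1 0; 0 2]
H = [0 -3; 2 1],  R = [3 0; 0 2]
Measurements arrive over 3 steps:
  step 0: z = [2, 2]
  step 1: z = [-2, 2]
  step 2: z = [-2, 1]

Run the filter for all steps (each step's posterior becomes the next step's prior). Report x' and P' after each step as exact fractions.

step 0: x' = [88/89, -268/623], P' = [40/89 -7/89; -7/89 171/623]
step 1: x' = [43691/55201, 37785/55201], P' = [24296/55201 -4415/55201; -4415/55201 15141/55201]
step 2: x' = [1356738/4842863, 2961170/4842863], P' = [2131000/4842863 -387409/4842863; -387409/4842863 1328331/4842863]

step 0: x̄ = F·x = [2, 2]
step 0: P̄ = F·P·Fᵀ + Q = [49 48; 48 50]
step 0: y = z − H·x̄ = [8, -4]
step 0: S = H·P̄·Hᵀ + R = [453 -438; -438 440]
step 0: K = P̄·Hᵀ·S⁻¹ = [7/89 73/178; -171/623 73/1246]
step 0: x' = x̄ + K·y = [88/89, -268/623]
step 0: P' = (I − K·H)·P̄ = [40/89 -7/89; -7/89 171/623]
step 1: x̄ = F·x = [2384/623, 2384/623]
step 1: P̄ = F·P·Fᵀ + Q = [4415/623 3792/623; 3792/623 5038/623]
step 1: y = z − H·x̄ = [5906/623, -5906/623]
step 1: S = H·P̄·Hᵀ + R = [47211/623 -37866/623; -37866/623 39112/623]
step 1: K = P̄·Hᵀ·S⁻¹ = [4415/55201 44177/110402; -15141/55201 6311/110402]
step 1: x' = x̄ + K·y = [43691/55201, 37785/55201]
step 1: P' = (I − K·H)·P̄ = [24296/55201 -4415/55201; -4415/55201 15141/55201]
step 2: x̄ = F·x = [55503/55201, 55503/55201]
step 2: P̄ = F·P·Fᵀ + Q = [387409/55201 332208/55201; 332208/55201 442610/55201]
step 2: y = z − H·x̄ = [56107/55201, -111308/55201]
step 2: S = H·P̄·Hᵀ + R = [4149093/55201 -3321078/55201; -3321078/55201 3431480/55201]
step 2: K = P̄·Hᵀ·S⁻¹ = [387409/4842863 3874591/9685726; -1328331/4842863 553513/9685726]
step 2: x' = x̄ + K·y = [1356738/4842863, 2961170/4842863]
step 2: P' = (I − K·H)·P̄ = [2131000/4842863 -387409/4842863; -387409/4842863 1328331/4842863]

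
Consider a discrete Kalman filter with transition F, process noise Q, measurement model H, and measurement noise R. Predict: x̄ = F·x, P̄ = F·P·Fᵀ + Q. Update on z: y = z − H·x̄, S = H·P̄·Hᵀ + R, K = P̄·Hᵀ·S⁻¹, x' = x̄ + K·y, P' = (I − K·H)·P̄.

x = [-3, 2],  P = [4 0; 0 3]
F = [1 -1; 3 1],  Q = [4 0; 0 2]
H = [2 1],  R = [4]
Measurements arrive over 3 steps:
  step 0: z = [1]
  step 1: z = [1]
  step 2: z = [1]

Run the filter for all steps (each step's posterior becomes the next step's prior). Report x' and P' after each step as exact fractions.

step 0: x' = [-67/125, 187/125], P' = [414/125 -704/125; -704/125 1644/125]
step 1: x' = [999/10892, 1900/2723], P' = [13015/5446 -8546/2723; -8546/2723 18796/2723]
step 2: x' = [-87880/653699, 802465/653699], P' = [1427286/653699 -1859424/653699; -1859424/653699 4256212/653699]

step 0: x̄ = F·x = [-5, -7]
step 0: P̄ = F·P·Fᵀ + Q = [11 9; 9 41]
step 0: y = z − H·x̄ = [18]
step 0: S = H·P̄·Hᵀ + R = [125]
step 0: K = P̄·Hᵀ·S⁻¹ = [31/125; 59/125]
step 0: x' = x̄ + K·y = [-67/125, 187/125]
step 0: P' = (I − K·H)·P̄ = [414/125 -704/125; -704/125 1644/125]
step 1: x̄ = F·x = [-254/125, -14/125]
step 1: P̄ = F·P·Fᵀ + Q = [3966/125 1006/125; 1006/125 1396/125]
step 1: y = z − H·x̄ = [647/125]
step 1: S = H·P̄·Hᵀ + R = [21784/125]
step 1: K = P̄·Hᵀ·S⁻¹ = [4469/10892; 426/2723]
step 1: x' = x̄ + K·y = [999/10892, 1900/2723]
step 1: P' = (I − K·H)·P̄ = [13015/5446 -8546/2723; -8546/2723 18796/2723]
step 2: x̄ = F·x = [-943/1556, 10597/10892]
step 2: P̄ = F·P·Fᵀ + Q = [15225/778 5091/778; 5091/778 63067/5446]
step 2: y = z − H·x̄ = [13497/10892]
step 2: S = H·P̄·Hᵀ + R = [653699/5446]
step 2: K = P̄·Hᵀ·S⁻¹ = [248787/653699; 134341/653699]
step 2: x' = x̄ + K·y = [-87880/653699, 802465/653699]
step 2: P' = (I − K·H)·P̄ = [1427286/653699 -1859424/653699; -1859424/653699 4256212/653699]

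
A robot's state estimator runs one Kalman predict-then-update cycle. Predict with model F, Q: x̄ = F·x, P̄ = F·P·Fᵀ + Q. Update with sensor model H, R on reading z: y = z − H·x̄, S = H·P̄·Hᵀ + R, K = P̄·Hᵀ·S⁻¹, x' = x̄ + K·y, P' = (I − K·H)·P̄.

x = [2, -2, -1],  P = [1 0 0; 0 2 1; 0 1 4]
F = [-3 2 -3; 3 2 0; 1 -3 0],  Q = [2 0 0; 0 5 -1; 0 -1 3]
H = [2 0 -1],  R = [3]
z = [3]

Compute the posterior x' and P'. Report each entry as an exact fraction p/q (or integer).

x̄ = F·x = [-7, 2, 8]
P̄ = F·P·Fᵀ + Q = [43 -7 -6; -7 22 -10; -6 -10 22]
y = z − H·x̄ = [25]
S = H·P̄·Hᵀ + R = [221]
K = P̄·Hᵀ·S⁻¹ = [92/221; -4/221; -2/13]
x' = x̄ + K·y = [753/221, 342/221, 54/13]
P' = (I − K·H)·P̄ = [1039/221 -1179/221 106/13; -1179/221 4846/221 -138/13; 106/13 -138/13 218/13]

x' = [753/221, 342/221, 54/13]
P' = [1039/221 -1179/221 106/13; -1179/221 4846/221 -138/13; 106/13 -138/13 218/13]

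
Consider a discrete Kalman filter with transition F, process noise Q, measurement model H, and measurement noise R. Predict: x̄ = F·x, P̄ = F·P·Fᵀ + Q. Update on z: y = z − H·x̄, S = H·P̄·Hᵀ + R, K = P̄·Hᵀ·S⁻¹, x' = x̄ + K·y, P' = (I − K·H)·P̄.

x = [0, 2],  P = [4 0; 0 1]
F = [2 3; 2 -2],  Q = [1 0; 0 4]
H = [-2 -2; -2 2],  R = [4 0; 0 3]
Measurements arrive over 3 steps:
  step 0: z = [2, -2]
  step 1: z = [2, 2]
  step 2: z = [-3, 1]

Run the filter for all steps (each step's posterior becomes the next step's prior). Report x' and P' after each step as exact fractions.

step 0: x̄ = F·x = [6, -4]
step 0: P̄ = F·P·Fᵀ + Q = [26 10; 10 24]
step 0: y = z − H·x̄ = [6, 18]
step 0: S = H·P̄·Hᵀ + R = [284 8; 8 123]
step 0: K = P̄·Hᵀ·S⁻¹ = [-2150/8717 -2128/8717; -2147/8717 2124/8717]
step 0: x' = x̄ + K·y = [1098/8717, -9518/8717]
step 0: P' = (I − K·H)·P̄ = [3746/8717 554/8717; 554/8717 3740/8717]
step 1: x̄ = F·x = [-1146/379, 21232/8717]
step 1: P̄ = F·P·Fᵀ + Q = [2783/379 -276/379; -276/379 60380/8717]
step 1: y = z − H·x̄ = [7182/8717, -77746/8717]
step 1: S = H·P̄·Hᵀ + R = [481640/8717 14516/8717; 14516/8717 574491/8717]
step 1: K = P̄·Hᵀ·S⁻¹ = [-3682967/15859076 -947853/3964769; -918020/3964769 944224/3964769]
step 1: x' = x̄ + K·y = [-8586525/7929538, 479192/3964769]
step 1: P' = (I − K·H)·P̄ = [3263263/7929538 209852/3964769; 209852/3964769 1626188/3964769]
step 2: x̄ = F·x = [-7148949/3964769, -9544909/3964769]
step 2: P̄ = F·P·Fᵀ + Q = [27645211/3964769 -2810898/3964769; -2810898/3964769 27211538/3964769]
step 2: y = z − H·x̄ = [-45282023/3964769, 8756689/3964769]
step 2: S = H·P̄·Hᵀ + R = [212798888/3964769 1734692/3964769; 1734692/3964769 253808487/3964769]
step 2: K = P̄·Hᵀ·S⁻¹ = [-1576466987/6810882884 -405947121/1702720721; -393791492/1702720721 405513448/1702720721]
step 2: x' = x̄ + K·y = [2137816661/6810882884, 1293976071/1702720721]
step 2: P' = (I − K·H)·P̄ = [1397154175/3405441442 89656406/1702720721; 89656406/1702720721 697926578/1702720721]

step 0: x' = [1098/8717, -9518/8717], P' = [3746/8717 554/8717; 554/8717 3740/8717]
step 1: x' = [-8586525/7929538, 479192/3964769], P' = [3263263/7929538 209852/3964769; 209852/3964769 1626188/3964769]
step 2: x' = [2137816661/6810882884, 1293976071/1702720721], P' = [1397154175/3405441442 89656406/1702720721; 89656406/1702720721 697926578/1702720721]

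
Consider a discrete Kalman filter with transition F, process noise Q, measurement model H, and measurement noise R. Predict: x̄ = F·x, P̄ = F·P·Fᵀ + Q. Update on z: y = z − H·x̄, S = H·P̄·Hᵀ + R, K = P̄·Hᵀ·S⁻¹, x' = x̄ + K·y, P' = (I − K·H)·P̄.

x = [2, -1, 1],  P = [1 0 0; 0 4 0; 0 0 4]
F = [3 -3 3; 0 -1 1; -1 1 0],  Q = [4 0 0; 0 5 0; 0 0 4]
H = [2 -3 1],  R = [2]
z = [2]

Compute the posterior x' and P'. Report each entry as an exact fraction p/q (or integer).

x̄ = F·x = [12, 2, -3]
P̄ = F·P·Fᵀ + Q = [85 24 -15; 24 13 -4; -15 -4 9]
y = z − H·x̄ = [-13]
S = H·P̄·Hᵀ + R = [144]
K = P̄·Hᵀ·S⁻¹ = [83/144; 5/144; -1/16]
x' = x̄ + K·y = [649/144, 223/144, -35/16]
P' = (I − K·H)·P̄ = [5351/144 3041/144 -157/16; 3041/144 1847/144 -59/16; -157/16 -59/16 135/16]

x' = [649/144, 223/144, -35/16]
P' = [5351/144 3041/144 -157/16; 3041/144 1847/144 -59/16; -157/16 -59/16 135/16]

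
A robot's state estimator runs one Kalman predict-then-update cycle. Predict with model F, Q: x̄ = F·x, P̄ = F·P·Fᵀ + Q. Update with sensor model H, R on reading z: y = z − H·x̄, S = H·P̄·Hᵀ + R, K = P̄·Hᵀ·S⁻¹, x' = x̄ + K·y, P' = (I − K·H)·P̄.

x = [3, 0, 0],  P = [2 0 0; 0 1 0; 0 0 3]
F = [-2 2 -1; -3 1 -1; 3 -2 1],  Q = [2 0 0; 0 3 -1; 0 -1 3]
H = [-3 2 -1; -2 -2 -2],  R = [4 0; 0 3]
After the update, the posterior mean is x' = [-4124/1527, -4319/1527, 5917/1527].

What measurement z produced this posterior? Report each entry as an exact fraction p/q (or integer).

z = [-1, 3]

x̄ = F·x = [-6, -9, 9]
P̄ = F·P·Fᵀ + Q = [17 17 -19; 17 25 -24; -19 -24 28]
S = H·P̄·Hᵀ + R = [63 -12; -12 75]
K = P̄·Hᵀ·S⁻¹ = [-70/1527 -622/1527; 431/1527 -664/1527; -355/1527 554/1527]
x' − x̄ = [5038/1527, 9424/1527, -7826/1527] = K·y
y = (KᵀK)⁻¹·Kᵀ·(x' − x̄) = [8, -9]
z = y + H·x̄ = [8, -9] + [-9, 12] = [-1, 3]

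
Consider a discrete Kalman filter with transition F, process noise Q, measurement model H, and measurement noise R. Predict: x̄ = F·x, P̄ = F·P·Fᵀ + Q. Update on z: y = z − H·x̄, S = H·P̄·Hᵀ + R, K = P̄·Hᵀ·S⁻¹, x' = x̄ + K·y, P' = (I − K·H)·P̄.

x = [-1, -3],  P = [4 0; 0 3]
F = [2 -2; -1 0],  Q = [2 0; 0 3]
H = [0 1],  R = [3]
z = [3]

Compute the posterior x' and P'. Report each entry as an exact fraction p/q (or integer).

x̄ = F·x = [4, 1]
P̄ = F·P·Fᵀ + Q = [30 -8; -8 7]
y = z − H·x̄ = [2]
S = H·P̄·Hᵀ + R = [10]
K = P̄·Hᵀ·S⁻¹ = [-4/5; 7/10]
x' = x̄ + K·y = [12/5, 12/5]
P' = (I − K·H)·P̄ = [118/5 -12/5; -12/5 21/10]

x' = [12/5, 12/5]
P' = [118/5 -12/5; -12/5 21/10]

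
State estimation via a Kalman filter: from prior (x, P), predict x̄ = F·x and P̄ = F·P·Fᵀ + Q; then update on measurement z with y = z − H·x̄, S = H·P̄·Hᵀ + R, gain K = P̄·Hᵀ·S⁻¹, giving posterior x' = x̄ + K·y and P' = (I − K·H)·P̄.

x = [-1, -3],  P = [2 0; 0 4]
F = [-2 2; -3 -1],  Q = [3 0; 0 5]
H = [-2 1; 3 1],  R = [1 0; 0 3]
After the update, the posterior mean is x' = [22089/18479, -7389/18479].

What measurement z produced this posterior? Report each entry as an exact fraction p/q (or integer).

x̄ = F·x = [-4, 6]
P̄ = F·P·Fᵀ + Q = [27 4; 4 27]
S = H·P̄·Hᵀ + R = [120 -131; -131 297]
K = P̄·Hᵀ·S⁻¹ = [-3715/18479 3650/18479; 10752/18479 7169/18479]
x' − x̄ = [96005/18479, -118263/18479] = K·y
y = (KᵀK)⁻¹·Kᵀ·(x' − x̄) = [-17, 9]
z = y + H·x̄ = [-17, 9] + [14, -6] = [-3, 3]

z = [-3, 3]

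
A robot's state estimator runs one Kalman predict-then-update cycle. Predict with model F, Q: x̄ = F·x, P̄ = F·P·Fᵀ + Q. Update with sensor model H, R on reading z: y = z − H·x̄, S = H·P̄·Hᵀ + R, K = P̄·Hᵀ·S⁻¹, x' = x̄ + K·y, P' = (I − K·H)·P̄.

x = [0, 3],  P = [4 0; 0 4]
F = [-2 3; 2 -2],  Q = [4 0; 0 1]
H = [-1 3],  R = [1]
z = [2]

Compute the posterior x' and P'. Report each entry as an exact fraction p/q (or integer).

x̄ = F·x = [9, -6]
P̄ = F·P·Fᵀ + Q = [56 -40; -40 33]
y = z − H·x̄ = [29]
S = H·P̄·Hᵀ + R = [594]
K = P̄·Hᵀ·S⁻¹ = [-8/27; 139/594]
x' = x̄ + K·y = [11/27, 467/594]
P' = (I − K·H)·P̄ = [104/27 32/27; 32/27 281/594]

x' = [11/27, 467/594]
P' = [104/27 32/27; 32/27 281/594]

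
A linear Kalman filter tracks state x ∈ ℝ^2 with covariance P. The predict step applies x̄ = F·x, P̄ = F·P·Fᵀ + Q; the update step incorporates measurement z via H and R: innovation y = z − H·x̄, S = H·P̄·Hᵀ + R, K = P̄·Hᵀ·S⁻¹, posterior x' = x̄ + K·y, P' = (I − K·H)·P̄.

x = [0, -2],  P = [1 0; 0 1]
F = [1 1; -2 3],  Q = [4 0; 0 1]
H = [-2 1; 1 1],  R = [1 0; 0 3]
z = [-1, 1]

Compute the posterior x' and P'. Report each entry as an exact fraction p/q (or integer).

x' = [137/437, -9/23]
P' = [175/437 11/23; 11/23 59/46]

x̄ = F·x = [-2, -6]
P̄ = F·P·Fᵀ + Q = [6 1; 1 14]
y = z − H·x̄ = [1, 9]
S = H·P̄·Hᵀ + R = [35 1; 1 25]
K = P̄·Hᵀ·S⁻¹ = [-141/437 128/437; 15/46 27/46]
x' = x̄ + K·y = [137/437, -9/23]
P' = (I − K·H)·P̄ = [175/437 11/23; 11/23 59/46]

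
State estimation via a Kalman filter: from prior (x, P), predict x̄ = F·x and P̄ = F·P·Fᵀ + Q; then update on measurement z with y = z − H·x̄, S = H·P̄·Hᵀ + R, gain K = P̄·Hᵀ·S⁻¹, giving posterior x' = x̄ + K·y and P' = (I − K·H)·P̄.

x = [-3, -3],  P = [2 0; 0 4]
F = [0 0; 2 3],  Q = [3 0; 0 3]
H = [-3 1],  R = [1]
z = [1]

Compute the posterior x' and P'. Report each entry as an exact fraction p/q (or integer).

x̄ = F·x = [0, -15]
P̄ = F·P·Fᵀ + Q = [3 0; 0 47]
y = z − H·x̄ = [16]
S = H·P̄·Hᵀ + R = [75]
K = P̄·Hᵀ·S⁻¹ = [-3/25; 47/75]
x' = x̄ + K·y = [-48/25, -373/75]
P' = (I − K·H)·P̄ = [48/25 141/25; 141/25 1316/75]

x' = [-48/25, -373/75]
P' = [48/25 141/25; 141/25 1316/75]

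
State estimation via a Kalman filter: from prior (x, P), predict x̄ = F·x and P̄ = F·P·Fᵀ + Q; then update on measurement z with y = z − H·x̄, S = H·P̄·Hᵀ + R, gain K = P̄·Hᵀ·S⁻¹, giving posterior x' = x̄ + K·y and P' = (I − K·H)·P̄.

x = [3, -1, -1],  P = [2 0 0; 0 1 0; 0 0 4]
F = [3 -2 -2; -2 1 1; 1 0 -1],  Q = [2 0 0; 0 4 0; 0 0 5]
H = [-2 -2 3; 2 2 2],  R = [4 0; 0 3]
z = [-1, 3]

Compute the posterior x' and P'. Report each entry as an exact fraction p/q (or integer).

x' = [74831/11525, -61144/11525, 5351/11525]
P' = [135708/11525 -130442/11525 2468/11525; -130442/11525 129933/11525 -2182/11525; 2468/11525 -2182/11525 3128/11525]

x̄ = F·x = [13, -8, 4]
P̄ = F·P·Fᵀ + Q = [40 -22 14; -22 17 -8; 14 -8 11]
y = z − H·x̄ = [-3, -15]
S = H·P̄·Hᵀ + R = [83 26; 26 147]
K = P̄·Hᵀ·S⁻¹ = [-782/11525 5156/11525; -1382/11525 -1794/11525; 2203/11525 2276/11525]
x' = x̄ + K·y = [74831/11525, -61144/11525, 5351/11525]
P' = (I − K·H)·P̄ = [135708/11525 -130442/11525 2468/11525; -130442/11525 129933/11525 -2182/11525; 2468/11525 -2182/11525 3128/11525]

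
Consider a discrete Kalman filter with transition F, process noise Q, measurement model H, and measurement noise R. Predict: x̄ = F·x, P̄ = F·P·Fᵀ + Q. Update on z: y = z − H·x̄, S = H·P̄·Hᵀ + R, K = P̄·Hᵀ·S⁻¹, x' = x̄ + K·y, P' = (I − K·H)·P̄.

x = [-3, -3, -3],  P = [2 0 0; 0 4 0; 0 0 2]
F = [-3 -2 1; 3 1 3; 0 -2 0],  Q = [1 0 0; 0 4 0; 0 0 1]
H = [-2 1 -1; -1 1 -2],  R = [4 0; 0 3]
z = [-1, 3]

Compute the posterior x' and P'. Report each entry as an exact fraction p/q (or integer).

x' = [-1495/946, -3829/473, -2053/473]
P' = [27963/7568 3172/473 4525/3784; 3172/473 9980/473 3332/473; 4525/3784 3332/473 6891/1892]

x̄ = F·x = [12, -21, 6]
P̄ = F·P·Fᵀ + Q = [37 -20 16; -20 44 -8; 16 -8 17]
y = z − H·x̄ = [50, 48]
S = H·P̄·Hᵀ + R = [373 316; 316 288]
K = P̄·Hᵀ·S⁻¹ = [-889/1892 1563/7568; 76/473 48/473; 239/946 -1811/3784]
x' = x̄ + K·y = [-1495/946, -3829/473, -2053/473]
P' = (I − K·H)·P̄ = [27963/7568 3172/473 4525/3784; 3172/473 9980/473 3332/473; 4525/3784 3332/473 6891/1892]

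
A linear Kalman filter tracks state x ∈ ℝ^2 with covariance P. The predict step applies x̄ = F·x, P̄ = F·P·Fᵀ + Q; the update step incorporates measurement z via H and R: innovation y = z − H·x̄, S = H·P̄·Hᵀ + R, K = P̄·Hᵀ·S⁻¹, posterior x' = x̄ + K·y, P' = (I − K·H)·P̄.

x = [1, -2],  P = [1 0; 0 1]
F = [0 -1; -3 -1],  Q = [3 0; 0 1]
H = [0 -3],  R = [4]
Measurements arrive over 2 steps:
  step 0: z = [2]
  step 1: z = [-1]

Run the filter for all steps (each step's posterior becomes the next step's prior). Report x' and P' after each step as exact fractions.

step 0: x̄ = F·x = [2, -1]
step 0: P̄ = F·P·Fᵀ + Q = [4 1; 1 11]
step 0: y = z − H·x̄ = [-1]
step 0: S = H·P̄·Hᵀ + R = [103]
step 0: K = P̄·Hᵀ·S⁻¹ = [-3/103; -33/103]
step 0: x' = x̄ + K·y = [209/103, -70/103]
step 0: P' = (I − K·H)·P̄ = [403/103 4/103; 4/103 44/103]
step 1: x̄ = F·x = [70/103, -557/103]
step 1: P̄ = F·P·Fᵀ + Q = [353/103 56/103; 56/103 3798/103]
step 1: y = z − H·x̄ = [-1774/103]
step 1: S = H·P̄·Hᵀ + R = [34594/103]
step 1: K = P̄·Hᵀ·S⁻¹ = [-12/2471; -5697/17297]
step 1: x' = x̄ + K·y = [1886/2471, 4583/17297]
step 1: P' = (I − K·H)·P̄ = [1207/353 16/2471; 16/2471 7596/17297]

step 0: x' = [209/103, -70/103], P' = [403/103 4/103; 4/103 44/103]
step 1: x' = [1886/2471, 4583/17297], P' = [1207/353 16/2471; 16/2471 7596/17297]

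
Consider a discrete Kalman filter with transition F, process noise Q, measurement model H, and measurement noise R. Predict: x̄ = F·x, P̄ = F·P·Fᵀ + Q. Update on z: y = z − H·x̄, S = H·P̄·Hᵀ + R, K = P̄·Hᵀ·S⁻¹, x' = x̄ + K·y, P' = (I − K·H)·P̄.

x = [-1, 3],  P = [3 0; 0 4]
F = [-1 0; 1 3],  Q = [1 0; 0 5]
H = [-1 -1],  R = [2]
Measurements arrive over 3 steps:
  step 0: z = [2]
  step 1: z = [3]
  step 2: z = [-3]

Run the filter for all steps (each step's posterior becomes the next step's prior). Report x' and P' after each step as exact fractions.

step 0: x' = [3/4, -9/4], P' = [175/44 -173/44; -173/44 255/44]
step 1: x' = [126/2647, -8397/2647], P' = [5971/2647 -4845/2647; -4845/2647 8837/2647]
step 2: x' = [210270/100709, 25593/100709], P' = [216354/100709 -181990/100709; -181990/100709 338456/100709]

step 0: x̄ = F·x = [1, 8]
step 0: P̄ = F·P·Fᵀ + Q = [4 -3; -3 44]
step 0: y = z − H·x̄ = [11]
step 0: S = H·P̄·Hᵀ + R = [44]
step 0: K = P̄·Hᵀ·S⁻¹ = [-1/44; -41/44]
step 0: x' = x̄ + K·y = [3/4, -9/4]
step 0: P' = (I − K·H)·P̄ = [175/44 -173/44; -173/44 255/44]
step 1: x̄ = F·x = [-3/4, -6]
step 1: P̄ = F·P·Fᵀ + Q = [219/44 86/11; 86/11 413/11]
step 1: y = z − H·x̄ = [-15/4]
step 1: S = H·P̄·Hᵀ + R = [2647/44]
step 1: K = P̄·Hᵀ·S⁻¹ = [-563/2647; -1996/2647]
step 1: x' = x̄ + K·y = [126/2647, -8397/2647]
step 1: P' = (I − K·H)·P̄ = [5971/2647 -4845/2647; -4845/2647 8837/2647]
step 2: x̄ = F·x = [-126/2647, -25065/2647]
step 2: P̄ = F·P·Fᵀ + Q = [8618/2647 8564/2647; 8564/2647 69669/2647]
step 2: y = z − H·x̄ = [-33132/2647]
step 2: S = H·P̄·Hᵀ + R = [100709/2647]
step 2: K = P̄·Hᵀ·S⁻¹ = [-17182/100709; -78233/100709]
step 2: x' = x̄ + K·y = [210270/100709, 25593/100709]
step 2: P' = (I − K·H)·P̄ = [216354/100709 -181990/100709; -181990/100709 338456/100709]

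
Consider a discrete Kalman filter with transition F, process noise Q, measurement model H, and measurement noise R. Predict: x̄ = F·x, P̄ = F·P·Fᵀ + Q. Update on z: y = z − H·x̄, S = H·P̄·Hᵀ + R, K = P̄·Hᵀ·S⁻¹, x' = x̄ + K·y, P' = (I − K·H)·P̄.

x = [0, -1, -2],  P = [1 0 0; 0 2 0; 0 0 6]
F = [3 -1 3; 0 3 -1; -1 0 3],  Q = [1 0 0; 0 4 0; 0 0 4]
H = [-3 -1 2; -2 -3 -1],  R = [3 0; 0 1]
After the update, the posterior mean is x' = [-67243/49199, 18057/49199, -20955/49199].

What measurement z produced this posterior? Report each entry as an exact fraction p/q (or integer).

x̄ = F·x = [-5, -1, -6]
P̄ = F·P·Fᵀ + Q = [66 -24 51; -24 28 -18; 51 -18 59]
S = H·P̄·Hᵀ + R = [177 137; 137 384]
K = P̄·Hᵀ·S⁻¹ = [-12441/49199 -9783/49199; 5538/49199 -4282/49199; 8131/49199 -16610/49199]
x' − x̄ = [178752/49199, 67256/49199, 274239/49199] = K·y
y = (KᵀK)⁻¹·Kᵀ·(x' − x̄) = [-1, -17]
z = y + H·x̄ = [-1, -17] + [4, 19] = [3, 2]

z = [3, 2]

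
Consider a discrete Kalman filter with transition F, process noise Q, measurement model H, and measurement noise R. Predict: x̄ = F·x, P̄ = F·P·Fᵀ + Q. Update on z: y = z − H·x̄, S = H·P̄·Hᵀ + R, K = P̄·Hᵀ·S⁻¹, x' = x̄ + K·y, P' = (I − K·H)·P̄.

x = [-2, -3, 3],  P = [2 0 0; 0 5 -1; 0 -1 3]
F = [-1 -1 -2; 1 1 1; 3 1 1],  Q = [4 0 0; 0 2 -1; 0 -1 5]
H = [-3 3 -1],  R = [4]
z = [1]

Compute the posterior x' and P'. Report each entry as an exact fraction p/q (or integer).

x̄ = F·x = [-1, -2, -6]
P̄ = F·P·Fᵀ + Q = [19 -10 -14; -10 10 11; -14 11 29]
y = z − H·x̄ = [-2]
S = H·P̄·Hᵀ + R = [324]
K = P̄·Hᵀ·S⁻¹ = [-73/324; 49/324; 23/162]
x' = x̄ + K·y = [-89/162, -373/162, -509/81]
P' = (I − K·H)·P̄ = [827/324 337/324 -589/162; 337/324 839/324 655/162; -589/162 655/162 1820/81]

x' = [-89/162, -373/162, -509/81]
P' = [827/324 337/324 -589/162; 337/324 839/324 655/162; -589/162 655/162 1820/81]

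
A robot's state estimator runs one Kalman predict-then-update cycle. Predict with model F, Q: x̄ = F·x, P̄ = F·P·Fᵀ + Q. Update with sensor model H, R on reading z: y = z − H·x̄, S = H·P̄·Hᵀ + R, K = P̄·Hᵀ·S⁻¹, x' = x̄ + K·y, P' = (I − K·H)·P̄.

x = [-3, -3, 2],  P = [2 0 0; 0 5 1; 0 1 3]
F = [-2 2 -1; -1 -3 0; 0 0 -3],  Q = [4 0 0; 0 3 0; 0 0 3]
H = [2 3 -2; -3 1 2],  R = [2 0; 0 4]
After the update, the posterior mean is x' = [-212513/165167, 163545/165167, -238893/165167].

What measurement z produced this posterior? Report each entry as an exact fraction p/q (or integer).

x̄ = F·x = [-2, 12, -6]
P̄ = F·P·Fᵀ + Q = [31 -23 3; -23 50 9; 3 9 30]
S = H·P̄·Hᵀ + R = [288 71; 71 591]
K = P̄·Hᵀ·S⁻¹ = [127/165167 -30757/165167; 41099/165167 33350/165167; -20217/165167 19197/165167]
x' − x̄ = [117821/165167, -1818459/165167, 752109/165167] = K·y
y = (KᵀK)⁻¹·Kᵀ·(x' − x̄) = [-41, -4]
z = y + H·x̄ = [-41, -4] + [44, 6] = [3, 2]

z = [3, 2]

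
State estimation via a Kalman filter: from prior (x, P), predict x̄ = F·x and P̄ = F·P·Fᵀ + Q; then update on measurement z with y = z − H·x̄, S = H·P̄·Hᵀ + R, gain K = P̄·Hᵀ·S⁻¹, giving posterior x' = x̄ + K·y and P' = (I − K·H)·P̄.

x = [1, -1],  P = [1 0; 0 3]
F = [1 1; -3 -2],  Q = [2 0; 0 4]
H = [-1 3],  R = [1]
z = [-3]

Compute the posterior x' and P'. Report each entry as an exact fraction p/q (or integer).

x' = [0, -1]
P' = [57/26 9/13; 9/13 47/143]

x̄ = F·x = [0, -1]
P̄ = F·P·Fᵀ + Q = [6 -9; -9 25]
y = z − H·x̄ = [0]
S = H·P̄·Hᵀ + R = [286]
K = P̄·Hᵀ·S⁻¹ = [-3/26; 42/143]
x' = x̄ + K·y = [0, -1]
P' = (I − K·H)·P̄ = [57/26 9/13; 9/13 47/143]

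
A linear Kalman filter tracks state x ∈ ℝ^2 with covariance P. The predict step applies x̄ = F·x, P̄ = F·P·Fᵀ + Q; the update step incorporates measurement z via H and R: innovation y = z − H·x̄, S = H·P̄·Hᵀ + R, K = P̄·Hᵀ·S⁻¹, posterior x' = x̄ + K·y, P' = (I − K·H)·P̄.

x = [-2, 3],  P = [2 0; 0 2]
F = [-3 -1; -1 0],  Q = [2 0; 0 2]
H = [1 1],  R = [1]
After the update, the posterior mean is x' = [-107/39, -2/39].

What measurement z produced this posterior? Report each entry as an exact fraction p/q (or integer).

x̄ = F·x = [3, 2]
P̄ = F·P·Fᵀ + Q = [22 6; 6 4]
S = H·P̄·Hᵀ + R = [39]
K = P̄·Hᵀ·S⁻¹ = [28/39; 10/39]
x' − x̄ = [-224/39, -80/39] = K·y
y = (KᵀK)⁻¹·Kᵀ·(x' − x̄) = [-8]
z = y + H·x̄ = [-8] + [5] = [-3]

z = [-3]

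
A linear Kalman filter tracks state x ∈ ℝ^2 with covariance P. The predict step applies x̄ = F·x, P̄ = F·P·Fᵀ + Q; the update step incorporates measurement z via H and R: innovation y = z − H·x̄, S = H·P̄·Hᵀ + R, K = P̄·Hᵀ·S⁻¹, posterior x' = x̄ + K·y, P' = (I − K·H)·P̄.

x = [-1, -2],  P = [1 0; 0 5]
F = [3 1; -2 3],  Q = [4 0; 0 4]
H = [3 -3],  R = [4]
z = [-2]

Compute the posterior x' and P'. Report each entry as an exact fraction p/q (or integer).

x̄ = F·x = [-5, -4]
P̄ = F·P·Fᵀ + Q = [18 9; 9 53]
y = z − H·x̄ = [1]
S = H·P̄·Hᵀ + R = [481]
K = P̄·Hᵀ·S⁻¹ = [27/481; -132/481]
x' = x̄ + K·y = [-2378/481, -2056/481]
P' = (I − K·H)·P̄ = [7929/481 7893/481; 7893/481 8069/481]

x' = [-2378/481, -2056/481]
P' = [7929/481 7893/481; 7893/481 8069/481]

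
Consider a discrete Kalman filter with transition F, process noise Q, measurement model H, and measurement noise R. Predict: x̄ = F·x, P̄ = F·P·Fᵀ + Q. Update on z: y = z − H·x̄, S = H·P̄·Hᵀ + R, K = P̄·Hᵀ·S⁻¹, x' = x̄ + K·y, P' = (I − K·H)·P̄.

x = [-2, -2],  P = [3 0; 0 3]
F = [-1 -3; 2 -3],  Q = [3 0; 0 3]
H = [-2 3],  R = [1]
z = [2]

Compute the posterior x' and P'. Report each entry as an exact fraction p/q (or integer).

x' = [2036/259, 218/37]
P' = [8538/259 813/37; 813/37 546/37]

x̄ = F·x = [8, 2]
P̄ = F·P·Fᵀ + Q = [33 21; 21 42]
y = z − H·x̄ = [12]
S = H·P̄·Hᵀ + R = [259]
K = P̄·Hᵀ·S⁻¹ = [-3/259; 12/37]
x' = x̄ + K·y = [2036/259, 218/37]
P' = (I − K·H)·P̄ = [8538/259 813/37; 813/37 546/37]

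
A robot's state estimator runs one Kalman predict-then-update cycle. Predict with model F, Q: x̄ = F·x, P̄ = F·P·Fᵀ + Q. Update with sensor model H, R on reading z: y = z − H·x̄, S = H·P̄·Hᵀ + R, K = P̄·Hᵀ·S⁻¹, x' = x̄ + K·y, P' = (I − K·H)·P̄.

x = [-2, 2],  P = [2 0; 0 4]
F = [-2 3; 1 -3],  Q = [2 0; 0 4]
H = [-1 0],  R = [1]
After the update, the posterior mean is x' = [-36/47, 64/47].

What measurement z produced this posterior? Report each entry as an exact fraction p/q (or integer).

x̄ = F·x = [10, -8]
P̄ = F·P·Fᵀ + Q = [46 -40; -40 42]
S = H·P̄·Hᵀ + R = [47]
K = P̄·Hᵀ·S⁻¹ = [-46/47; 40/47]
x' − x̄ = [-506/47, 440/47] = K·y
y = (KᵀK)⁻¹·Kᵀ·(x' − x̄) = [11]
z = y + H·x̄ = [11] + [-10] = [1]

z = [1]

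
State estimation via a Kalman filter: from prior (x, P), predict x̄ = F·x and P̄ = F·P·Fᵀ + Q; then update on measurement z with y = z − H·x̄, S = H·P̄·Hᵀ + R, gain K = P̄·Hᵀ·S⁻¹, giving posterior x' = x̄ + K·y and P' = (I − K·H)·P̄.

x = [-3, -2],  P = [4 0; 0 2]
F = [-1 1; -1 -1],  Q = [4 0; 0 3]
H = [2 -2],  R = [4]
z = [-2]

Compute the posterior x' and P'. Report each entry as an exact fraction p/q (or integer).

x̄ = F·x = [1, 5]
P̄ = F·P·Fᵀ + Q = [10 2; 2 9]
y = z − H·x̄ = [6]
S = H·P̄·Hᵀ + R = [64]
K = P̄·Hᵀ·S⁻¹ = [1/4; -7/32]
x' = x̄ + K·y = [5/2, 59/16]
P' = (I − K·H)·P̄ = [6 11/2; 11/2 95/16]

x' = [5/2, 59/16]
P' = [6 11/2; 11/2 95/16]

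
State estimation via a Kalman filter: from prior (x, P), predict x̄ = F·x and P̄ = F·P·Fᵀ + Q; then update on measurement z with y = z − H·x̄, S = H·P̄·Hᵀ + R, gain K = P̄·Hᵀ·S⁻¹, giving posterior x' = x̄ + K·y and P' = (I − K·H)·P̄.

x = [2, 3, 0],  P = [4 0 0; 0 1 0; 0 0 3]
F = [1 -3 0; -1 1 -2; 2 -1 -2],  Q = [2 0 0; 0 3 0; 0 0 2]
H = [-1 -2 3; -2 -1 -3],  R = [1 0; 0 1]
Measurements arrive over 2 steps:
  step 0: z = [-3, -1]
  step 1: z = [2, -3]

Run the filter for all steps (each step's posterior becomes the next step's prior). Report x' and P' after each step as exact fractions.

step 0: x' = [-4119/701, 9967/1402, 1290/701], P' = [196307/23133 -65173/7711 -64841/23133; -65173/7711 133201/15422 21810/7711; -64841/23133 21810/7711 22841/23133]
step 1: x' = [-152845909/161779294, 600949685/485337882, 579380281/485337882], P' = [916340135/485337882 -861429967/485337882 -280757251/485337882; -861429967/485337882 2732113931/1456013646 841047007/1456013646; -280757251/485337882 841047007/1456013646 345914705/1456013646]

step 0: x̄ = F·x = [-7, 1, 1]
step 0: P̄ = F·P·Fᵀ + Q = [15 -7 11; -7 20 3; 11 3 31]
step 0: y = z − H·x̄ = [-11, -11]
step 0: S = H·P̄·Hᵀ + R = [245 -268; -268 482]
step 0: K = P̄·Hᵀ·S⁻¹ = [208/23133 -2572/23133; -2598/7711 -3369/15422; 2504/23133 -4271/23133]
step 0: x' = x̄ + K·y = [-4119/701, 9967/1402, 1290/701]
step 0: P' = (I − K·H)·P̄ = [196307/23133 -65173/7711 -64841/23133; -65173/7711 133201/15422 21810/7711; -64841/23133 21810/7711 22841/23133]
step 1: x̄ = F·x = [-38139/1402, 13045/1402, -31603/1402]
step 1: P̄ = F·P·Fᵀ + Q = [6427801/46266 -2111051/46266 5765827/46266; -2111051/46266 853651/46266 -1915853/46266; 5765827/46266 -1915853/46266 5370367/46266]
step 1: y = z − H·x̄ = [42782/701, -81124/701]
step 1: S = H·P̄·Hᵀ + R = [6362174/7711 -11228449/7711; -11228449/7711 20699171/7711]
step 1: K = P̄·Hᵀ·S⁻¹ = [-5958659/80889647 -21496425/80889647; -178398470/728006823 -43337575/728006823; 98960927/728006823 -97123808/728006823]
step 1: x' = x̄ + K·y = [-152845909/161779294, 600949685/485337882, 579380281/485337882]
step 1: P' = (I − K·H)·P̄ = [916340135/485337882 -861429967/485337882 -280757251/485337882; -861429967/485337882 2732113931/1456013646 841047007/1456013646; -280757251/485337882 841047007/1456013646 345914705/1456013646]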